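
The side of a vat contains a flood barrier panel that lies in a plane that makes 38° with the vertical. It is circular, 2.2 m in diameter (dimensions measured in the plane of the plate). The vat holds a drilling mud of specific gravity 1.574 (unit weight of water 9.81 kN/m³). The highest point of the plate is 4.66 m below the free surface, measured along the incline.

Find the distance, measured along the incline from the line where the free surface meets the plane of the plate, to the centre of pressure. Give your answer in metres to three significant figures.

y_p = 5.81 m

γ = 1.574 × 9.81 = 15.44094 kN/m³.
The plate makes 38° with the vertical, i.e. θ = 90° − 38° = 52° to the horizontal. Measuring y along the incline from the free-surface line, vertical depth h = y·sinθ with sinθ = 0.788011.
The centroid is at the centre, 1.1 m below the top of the plate, so y_c = 4.66 + 1.1 = 5.76 m and h_c = 5.76 × 0.788011 = 4.53894 m.
A = π(1.1)² = 3.80133 m².
Resultant F = γ·h_c·A = 15.44094 × 4.53894 × 3.80133 = 266.418 kN.
I_c = πr⁴/4 = π × 1.1⁴/4 = 1.1499 m⁴.
Centre of pressure: y_p = y_c + I_c/(y_c·A) = 5.76 + 1.1499/(5.76 × 3.80133) = 5.76 + 0.0525173 = 5.81252 m along the plane.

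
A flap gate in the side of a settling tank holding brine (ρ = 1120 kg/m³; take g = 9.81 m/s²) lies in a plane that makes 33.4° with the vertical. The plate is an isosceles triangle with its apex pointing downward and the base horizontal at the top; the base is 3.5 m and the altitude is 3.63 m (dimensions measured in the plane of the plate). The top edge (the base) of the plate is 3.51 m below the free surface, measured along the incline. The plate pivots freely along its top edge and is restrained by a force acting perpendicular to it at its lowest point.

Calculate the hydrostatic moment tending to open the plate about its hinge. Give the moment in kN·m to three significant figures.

γ = ρg = 1120 × 9.81 / 1000 = 10.9872 kN/m³.
The plate makes 33.4° with the vertical, i.e. θ = 90° − 33.4° = 56.6° to the horizontal. Measuring y along the incline from the free-surface line, vertical depth h = y·sinθ with sinθ = 0.834848.
With the apex down, the centroid sits h/3 = 3.63/3 = 1.21 m below the base (the top edge), so y_c = 3.51 + 1.21 = 4.72 m and h_c = 4.72 × 0.834848 = 3.94048 m.
A = ½ × 3.5 × 3.63 = 6.3525 m².
Resultant F = γ·h_c·A = 10.9872 × 3.94048 × 6.3525 = 275.03 kN.
I_c = b·h³/36 = 3.5 × 3.63³/36 = 4.65035 m⁴.
Centre of pressure: y_p = y_c + I_c/(y_c·A) = 4.72 + 4.65035/(4.72 × 6.3525) = 4.72 + 0.155095 = 4.87509 m along the plane.
The resultant acts 1.21 + 0.155095 = 1.36509 m (along the plate) below the hinge at the top edge, so the moment about the hinge is M = F × 1.36509 = 275.03 × 1.36509 = 375.441 kN·m.

M ≈ 375 kN·m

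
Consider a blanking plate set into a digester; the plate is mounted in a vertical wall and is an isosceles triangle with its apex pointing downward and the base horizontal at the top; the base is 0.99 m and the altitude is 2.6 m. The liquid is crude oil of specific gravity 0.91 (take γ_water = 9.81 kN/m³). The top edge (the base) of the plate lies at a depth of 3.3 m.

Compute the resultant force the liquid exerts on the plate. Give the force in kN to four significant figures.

F ≈ 47.87 kN

γ = 0.91 × 9.81 = 8.9271 kN/m³.
With the apex down, the centroid sits h/3 = 2.6/3 = 0.866667 m below the base (the top edge), so the centroid depth is h_c = 3.3 + 0.866667 = 4.16667 m.
A = ½ × 0.99 × 2.6 = 1.287 m².
Resultant F = γ·h_c·A = 8.9271 × 4.16667 × 1.287 = 47.8716 kN.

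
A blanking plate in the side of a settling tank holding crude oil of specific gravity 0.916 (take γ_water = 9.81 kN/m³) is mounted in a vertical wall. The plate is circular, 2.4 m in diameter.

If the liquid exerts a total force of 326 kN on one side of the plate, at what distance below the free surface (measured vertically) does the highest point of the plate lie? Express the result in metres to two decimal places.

γ = 0.916 × 9.81 = 8.98596 kN/m³.
A = π(1.2)² = 4.52389 m².
From F = γ·h_c·A, the centroid depth is h_c = 326/(8.98596 × 4.52389) = 8.01939 m.
The centroid is at the centre, 1.2 m below the top of the plate, so the highest point sits at h_top = 8.01939 − 1.2 = 6.81939 m below the surface.

d_top ≈ 6.82 m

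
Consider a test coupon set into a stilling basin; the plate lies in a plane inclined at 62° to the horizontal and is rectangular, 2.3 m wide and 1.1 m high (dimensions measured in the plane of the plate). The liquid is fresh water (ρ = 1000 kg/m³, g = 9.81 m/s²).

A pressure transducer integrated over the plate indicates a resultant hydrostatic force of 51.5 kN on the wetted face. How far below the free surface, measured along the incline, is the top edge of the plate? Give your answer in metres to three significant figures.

γ = ρg = 1000 × 9.81 = 9810 N/m³ = 9.81 kN/m³.
A = 2.3 × 1.1 = 2.53 m².
From F = γ·h_c·A, the centroid depth is h_c = 51.5/(9.81 × 2.53) = 2.075 m.
Let θ = 62° be the plate's angle to the horizontal; measure y along the incline from where the plane meets the free surface. Vertical depth h = y·sinθ with sinθ = 0.882948.
Along the incline, y_c = h_c/sinθ = 2.075/0.882948 = 2.35008 m.
The centroid lies 1.1/2 = 0.55 m below the top edge, so the top edge sits at y_top = 2.35008 − 0.55 = 1.80008 m along the incline.

y_top ≈ 1.80 m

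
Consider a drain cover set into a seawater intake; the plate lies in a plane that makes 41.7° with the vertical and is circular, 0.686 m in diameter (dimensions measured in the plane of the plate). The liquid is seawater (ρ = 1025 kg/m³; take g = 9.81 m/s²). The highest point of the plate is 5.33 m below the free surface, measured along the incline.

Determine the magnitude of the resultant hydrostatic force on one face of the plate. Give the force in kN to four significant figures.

γ = ρg = 1025 × 9.81 / 1000 = 10.05525 kN/m³.
The plate makes 41.7° with the vertical, i.e. θ = 90° − 41.7° = 48.3° to the horizontal. Measuring y along the incline from the free-surface line, vertical depth h = y·sinθ with sinθ = 0.746638.
The centroid is at the centre, 0.343 m below the top of the plate, so y_c = 5.33 + 0.343 = 5.673 m and h_c = 5.673 × 0.746638 = 4.23568 m.
A = π(0.343)² = 0.369605 m².
Resultant F = γ·h_c·A = 10.05525 × 4.23568 × 0.369605 = 15.7418 kN.

F ≈ 15.74 kN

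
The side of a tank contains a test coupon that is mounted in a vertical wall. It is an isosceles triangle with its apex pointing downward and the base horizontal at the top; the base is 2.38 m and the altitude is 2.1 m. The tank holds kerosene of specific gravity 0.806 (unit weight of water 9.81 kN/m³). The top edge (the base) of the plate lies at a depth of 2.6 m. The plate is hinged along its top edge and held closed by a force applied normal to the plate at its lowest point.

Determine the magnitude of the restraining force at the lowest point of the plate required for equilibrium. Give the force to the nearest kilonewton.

P ≈ 24 kN

γ = 0.806 × 9.81 = 7.90686 kN/m³.
With the apex down, the centroid sits h/3 = 2.1/3 = 0.7 m below the base (the top edge), so the centroid depth is h_c = 2.6 + 0.7 = 3.3 m.
A = ½ × 2.38 × 2.1 = 2.499 m².
Resultant F = γ·h_c·A = 7.90686 × 3.3 × 2.499 = 65.2055 kN.
I_c = b·h³/36 = 2.38 × 2.1³/36 = 0.612255 m⁴.
Centre of pressure: y_p = y_c + I_c/(y_c·A) = 3.3 + 0.612255/(3.3 × 2.499) = 3.3 + 0.0742424 = 3.37424 m along the plane.
The resultant acts 0.7 + 0.0742424 = 0.774242 m (along the plate) below the hinge at the top edge, so the moment about the hinge is M = F × 0.774242 = 65.2055 × 0.774242 = 50.4848 kN·m.
A normal force at the bottom, 2.1 m from the hinge, must supply this moment: P = 50.4848/2.1 = 24.0404 kN.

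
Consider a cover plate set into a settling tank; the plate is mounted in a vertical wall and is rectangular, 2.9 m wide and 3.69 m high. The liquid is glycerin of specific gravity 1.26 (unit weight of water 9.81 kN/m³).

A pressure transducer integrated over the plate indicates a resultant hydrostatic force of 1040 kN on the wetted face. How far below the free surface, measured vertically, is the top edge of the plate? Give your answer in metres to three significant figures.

d_top ≈ 6.02 m

γ = 1.26 × 9.81 = 12.3606 kN/m³.
A = 2.9 × 3.69 = 10.701 m².
From F = γ·h_c·A, the centroid depth is h_c = 1040/(12.3606 × 10.701) = 7.86266 m.
The centroid lies 3.69/2 = 1.845 m below the top edge, so the top edge sits at h_top = 7.86266 − 1.845 = 6.01766 m below the surface.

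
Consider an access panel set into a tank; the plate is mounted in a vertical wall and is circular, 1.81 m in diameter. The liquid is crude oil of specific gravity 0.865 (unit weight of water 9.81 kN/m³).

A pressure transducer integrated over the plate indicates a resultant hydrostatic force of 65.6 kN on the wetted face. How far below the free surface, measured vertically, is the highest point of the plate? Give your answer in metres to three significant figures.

γ = 0.865 × 9.81 = 8.48565 kN/m³.
A = π(0.905)² = 2.57304 m².
From F = γ·h_c·A, the centroid depth is h_c = 65.6/(8.48565 × 2.57304) = 3.0045 m.
The centroid is at the centre, 0.905 m below the top of the plate, so the highest point sits at h_top = 3.0045 − 0.905 = 2.0995 m below the surface.

d_top ≈ 2.10 m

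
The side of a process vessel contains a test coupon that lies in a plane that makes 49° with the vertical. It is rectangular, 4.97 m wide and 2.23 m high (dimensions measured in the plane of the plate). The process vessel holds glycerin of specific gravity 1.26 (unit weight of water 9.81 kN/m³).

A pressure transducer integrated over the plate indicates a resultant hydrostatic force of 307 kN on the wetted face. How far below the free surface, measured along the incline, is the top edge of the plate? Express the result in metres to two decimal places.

y_top ≈ 2.30 m

γ = 1.26 × 9.81 = 12.3606 kN/m³.
A = 4.97 × 2.23 = 11.0831 m².
From F = γ·h_c·A, the centroid depth is h_c = 307/(12.3606 × 11.0831) = 2.24098 m.
The plate makes 49° with the vertical, i.e. θ = 90° − 49° = 41° to the horizontal. Measuring y along the incline from the free-surface line, vertical depth h = y·sinθ with sinθ = 0.656059.
Along the incline, y_c = h_c/sinθ = 2.24098/0.656059 = 3.41582 m.
The centroid lies 2.23/2 = 1.115 m below the top edge, so the top edge sits at y_top = 3.41582 − 1.115 = 2.30082 m along the incline.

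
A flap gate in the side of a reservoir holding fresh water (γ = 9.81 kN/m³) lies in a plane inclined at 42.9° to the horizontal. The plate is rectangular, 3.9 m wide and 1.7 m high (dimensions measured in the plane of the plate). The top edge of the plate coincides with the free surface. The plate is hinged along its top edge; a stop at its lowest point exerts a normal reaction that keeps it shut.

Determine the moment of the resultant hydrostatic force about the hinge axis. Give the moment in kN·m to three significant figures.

M ≈ 42.7 kN·m

γ = 9.81 kN/m³.
Let θ = 42.9° be the plate's angle to the horizontal; measure y along the incline from where the plane meets the free surface. Vertical depth h = y·sinθ with sinθ = 0.680721.
The centroid lies 1.7/2 = 0.85 m below the top edge, so y_c = 0.85 m and h_c = 0.85 × 0.680721 = 0.578613 m.
A = 3.9 × 1.7 = 6.63 m².
Resultant F = γ·h_c·A = 9.81 × 0.578613 × 6.63 = 37.6332 kN.
I_c = b·h³/12 = 3.9 × 1.7³/12 = 1.59672 m⁴.
Centre of pressure: y_p = y_c + I_c/(y_c·A) = 0.85 + 1.59672/(0.85 × 6.63) = 0.85 + 0.283332 = 1.13333 m along the plane.
The resultant acts 0.85 + 0.283332 = 1.13333 m (along the plate) below the hinge at the top edge, so the moment about the hinge is M = F × 1.13333 = 37.6332 × 1.13333 = 42.6508 kN·m.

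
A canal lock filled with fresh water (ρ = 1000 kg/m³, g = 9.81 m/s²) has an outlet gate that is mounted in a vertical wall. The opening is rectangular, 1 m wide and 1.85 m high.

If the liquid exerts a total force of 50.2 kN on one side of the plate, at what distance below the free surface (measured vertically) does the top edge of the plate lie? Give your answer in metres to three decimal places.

γ = ρg = 1000 × 9.81 = 9810 N/m³ = 9.81 kN/m³.
A = 1 × 1.85 = 1.85 m².
From F = γ·h_c·A, the centroid depth is h_c = 50.2/(9.81 × 1.85) = 2.76607 m.
The centroid lies 1.85/2 = 0.925 m below the top edge, so the top edge sits at h_top = 2.76607 − 0.925 = 1.84107 m below the surface.

d_top ≈ 1.841 m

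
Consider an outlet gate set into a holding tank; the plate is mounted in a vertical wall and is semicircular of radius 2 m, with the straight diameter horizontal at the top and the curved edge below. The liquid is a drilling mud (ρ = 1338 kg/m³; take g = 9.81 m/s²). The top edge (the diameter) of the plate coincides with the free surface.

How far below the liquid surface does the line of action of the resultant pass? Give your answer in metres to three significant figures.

h_p = 1.18 m

γ = ρg = 1338 × 9.81 / 1000 = 13.12578 kN/m³.
The centroid of a semicircle lies 4r/(3π) = 0.848826 m from the diameter, here below the top edge, so the centroid depth is h_c = 0.848826 m.
A = πr²/2 = π × 2²/2 = 6.28319 m².
Resultant F = γ·h_c·A = 13.12578 × 0.848826 × 6.28319 = 70.0042 kN.
I_c = (π/8 − 8/(9π))·r⁴ = 0.109757 × 2⁴ = 1.75611 m⁴.
Centre of pressure: y_p = y_c + I_c/(y_c·A) = 0.848826 + 1.75611/(0.848826 × 6.28319) = 0.848826 + 0.329271 = 1.1781 m along the plane.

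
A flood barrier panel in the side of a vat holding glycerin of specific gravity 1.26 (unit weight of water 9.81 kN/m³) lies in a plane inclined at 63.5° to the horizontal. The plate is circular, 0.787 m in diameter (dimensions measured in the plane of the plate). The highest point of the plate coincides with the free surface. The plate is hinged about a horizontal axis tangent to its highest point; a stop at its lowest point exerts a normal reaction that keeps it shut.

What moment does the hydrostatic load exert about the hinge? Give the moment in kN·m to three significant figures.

γ = 1.26 × 9.81 = 12.3606 kN/m³.
Let θ = 63.5° be the plate's angle to the horizontal; measure y along the incline from where the plane meets the free surface. Vertical depth h = y·sinθ with sinθ = 0.894934.
The centroid is at the centre, 0.3935 m below the top of the plate, so y_c = 0.3935 m and h_c = 0.3935 × 0.894934 = 0.352157 m.
A = π(0.3935)² = 0.486451 m².
Resultant F = γ·h_c·A = 12.3606 × 0.352157 × 0.486451 = 2.11746 kN.
I_c = πr⁴/4 = π × 0.3935⁴/4 = 0.0188308 m⁴.
Centre of pressure: y_p = y_c + I_c/(y_c·A) = 0.3935 + 0.0188308/(0.3935 × 0.486451) = 0.3935 + 0.098375 = 0.491875 m along the plane.
The resultant acts 0.3935 + 0.098375 = 0.491875 m (along the plate) below the hinge at the top edge, so the moment about the hinge is M = F × 0.491875 = 2.11746 × 0.491875 = 1.04153 kN·m.

M ≈ 1.04 kN·m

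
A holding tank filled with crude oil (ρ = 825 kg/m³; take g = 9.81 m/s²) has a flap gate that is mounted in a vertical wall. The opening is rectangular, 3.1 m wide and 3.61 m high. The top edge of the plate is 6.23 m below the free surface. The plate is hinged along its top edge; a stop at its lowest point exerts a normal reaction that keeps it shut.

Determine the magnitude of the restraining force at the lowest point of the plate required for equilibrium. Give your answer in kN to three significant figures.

γ = ρg = 825 × 9.81 / 1000 = 8.09325 kN/m³.
The centroid lies 3.61/2 = 1.805 m below the top edge, so the centroid depth is h_c = 6.23 + 1.805 = 8.035 m.
A = 3.1 × 3.61 = 11.191 m².
Resultant F = γ·h_c·A = 8.09325 × 8.035 × 11.191 = 727.742 kN.
I_c = b·h³/12 = 3.1 × 3.61³/12 = 12.1535 m⁴.
Centre of pressure: y_p = y_c + I_c/(y_c·A) = 8.035 + 12.1535/(8.035 × 11.191) = 8.035 + 0.13516 = 8.17016 m along the plane.
The resultant acts 1.805 + 0.13516 = 1.94016 m (along the plate) below the hinge at the top edge, so the moment about the hinge is M = F × 1.94016 = 727.742 × 1.94016 = 1411.94 kN·m.
A normal force at the bottom, 3.61 m from the hinge, must supply this moment: P = 1411.94/3.61 = 391.119 kN.

P ≈ 391 kN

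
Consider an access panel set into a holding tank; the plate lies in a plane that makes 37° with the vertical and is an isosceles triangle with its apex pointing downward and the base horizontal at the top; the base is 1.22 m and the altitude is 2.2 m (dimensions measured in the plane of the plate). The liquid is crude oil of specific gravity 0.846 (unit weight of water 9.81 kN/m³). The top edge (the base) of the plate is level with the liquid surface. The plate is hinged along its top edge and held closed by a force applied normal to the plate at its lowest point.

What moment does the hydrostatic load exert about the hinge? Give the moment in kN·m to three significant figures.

M ≈ 7.18 kN·m

γ = 0.846 × 9.81 = 8.29926 kN/m³.
The plate makes 37° with the vertical, i.e. θ = 90° − 37° = 53° to the horizontal. Measuring y along the incline from the free-surface line, vertical depth h = y·sinθ with sinθ = 0.798636.
With the apex down, the centroid sits h/3 = 2.2/3 = 0.733333 m below the base (the top edge), so y_c = 0.733333 m and h_c = 0.733333 × 0.798636 = 0.585666 m.
A = ½ × 1.22 × 2.2 = 1.342 m².
Resultant F = γ·h_c·A = 8.29926 × 0.585666 × 1.342 = 6.52292 kN.
I_c = b·h³/36 = 1.22 × 2.2³/36 = 0.360849 m⁴.
Centre of pressure: y_p = y_c + I_c/(y_c·A) = 0.733333 + 0.360849/(0.733333 × 1.342) = 0.733333 + 0.366667 = 1.1 m along the plane.
The resultant acts 0.733333 + 0.366667 = 1.1 m (along the plate) below the hinge at the top edge, so the moment about the hinge is M = F × 1.1 = 6.52292 × 1.1 = 7.17521 kN·m.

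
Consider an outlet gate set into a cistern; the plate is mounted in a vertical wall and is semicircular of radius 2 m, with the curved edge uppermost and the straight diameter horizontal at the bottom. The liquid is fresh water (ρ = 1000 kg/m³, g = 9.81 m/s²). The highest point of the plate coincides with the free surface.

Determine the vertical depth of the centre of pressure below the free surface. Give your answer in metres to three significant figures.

γ = ρg = 1000 × 9.81 = 9810 N/m³ = 9.81 kN/m³.
The centroid lies 4r/(3π) = 0.848826 m above the diameter, so r − 4r/(3π) = 2 − 0.848826 = 1.15117 m below the topmost point, so the centroid depth is h_c = 1.15117 m.
A = πr²/2 = π × 2²/2 = 6.28319 m².
Resultant F = γ·h_c·A = 9.81 × 1.15117 × 6.28319 = 70.9559 kN.
I_c = (π/8 − 8/(9π))·r⁴ = 0.109757 × 2⁴ = 1.75611 m⁴.
Centre of pressure: y_p = y_c + I_c/(y_c·A) = 1.15117 + 1.75611/(1.15117 × 6.28319) = 1.15117 + 0.242791 = 1.39396 m along the plane.

h_p = 1.39 m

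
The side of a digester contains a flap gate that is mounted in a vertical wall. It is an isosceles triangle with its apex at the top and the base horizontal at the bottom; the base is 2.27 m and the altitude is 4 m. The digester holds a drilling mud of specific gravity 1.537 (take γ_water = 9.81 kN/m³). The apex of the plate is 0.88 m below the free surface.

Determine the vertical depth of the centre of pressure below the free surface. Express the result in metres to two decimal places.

h_p = 3.80 m

γ = 1.537 × 9.81 = 15.07797 kN/m³.
With the apex up, the centroid sits 2h/3 = 2 × 4/3 = 2.66667 m below the apex, so the centroid depth is h_c = 0.88 + 2.66667 = 3.54667 m.
A = ½ × 2.27 × 4 = 4.54 m².
Resultant F = γ·h_c·A = 15.07797 × 3.54667 × 4.54 = 242.784 kN.
I_c = b·h³/36 = 2.27 × 4³/36 = 4.03556 m⁴.
Centre of pressure: y_p = y_c + I_c/(y_c·A) = 3.54667 + 4.03556/(3.54667 × 4.54) = 3.54667 + 0.250627 = 3.7973 m along the plane.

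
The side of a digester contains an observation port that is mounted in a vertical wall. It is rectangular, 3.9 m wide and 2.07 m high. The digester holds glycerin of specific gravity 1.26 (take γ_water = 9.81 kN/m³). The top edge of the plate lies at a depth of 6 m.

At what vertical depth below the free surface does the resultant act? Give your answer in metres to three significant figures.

h_p = 7.09 m

γ = 1.26 × 9.81 = 12.3606 kN/m³.
The centroid lies 2.07/2 = 1.035 m below the top edge, so the centroid depth is h_c = 6 + 1.035 = 7.035 m.
A = 3.9 × 2.07 = 8.073 m².
Resultant F = γ·h_c·A = 12.3606 × 7.035 × 8.073 = 702.002 kN.
I_c = b·h³/12 = 3.9 × 2.07³/12 = 2.88267 m⁴.
Centre of pressure: y_p = y_c + I_c/(y_c·A) = 7.035 + 2.88267/(7.035 × 8.073) = 7.035 + 0.050757 = 7.08576 m along the plane.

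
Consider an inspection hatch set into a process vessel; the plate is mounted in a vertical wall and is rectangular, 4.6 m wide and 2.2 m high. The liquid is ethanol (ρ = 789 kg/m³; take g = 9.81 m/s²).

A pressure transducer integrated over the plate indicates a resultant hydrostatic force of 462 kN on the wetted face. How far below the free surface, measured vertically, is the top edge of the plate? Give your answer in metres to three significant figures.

d_top ≈ 4.80 m

γ = ρg = 789 × 9.81 / 1000 = 7.74009 kN/m³.
A = 4.6 × 2.2 = 10.12 m².
From F = γ·h_c·A, the centroid depth is h_c = 462/(7.74009 × 10.12) = 5.89815 m.
The centroid lies 2.2/2 = 1.1 m below the top edge, so the top edge sits at h_top = 5.89815 − 1.1 = 4.79815 m below the surface.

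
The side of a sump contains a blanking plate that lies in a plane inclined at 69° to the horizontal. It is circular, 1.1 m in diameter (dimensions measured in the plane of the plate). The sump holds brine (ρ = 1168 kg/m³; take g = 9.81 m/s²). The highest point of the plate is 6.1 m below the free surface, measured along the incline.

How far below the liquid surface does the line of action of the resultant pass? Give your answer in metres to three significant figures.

γ = ρg = 1168 × 9.81 / 1000 = 11.45808 kN/m³.
Let θ = 69° be the plate's angle to the horizontal; measure y along the incline from where the plane meets the free surface. Vertical depth h = y·sinθ with sinθ = 0.933580.
The centroid is at the centre, 0.55 m below the top of the plate, so y_c = 6.1 + 0.55 = 6.65 m and h_c = 6.65 × 0.933580 = 6.20831 m.
A = π(0.55)² = 0.950332 m².
Resultant F = γ·h_c·A = 11.45808 × 6.20831 × 0.950332 = 67.6022 kN.
I_c = πr⁴/4 = π × 0.55⁴/4 = 0.0718688 m⁴.
Centre of pressure: y_p = y_c + I_c/(y_c·A) = 6.65 + 0.0718688/(6.65 × 0.950332) = 6.65 + 0.0113722 = 6.66137 m along the plane.
Vertically, h_p = y_p·sinθ = 6.66137 × 0.933580 = 6.21892 m.

h_p = 6.22 m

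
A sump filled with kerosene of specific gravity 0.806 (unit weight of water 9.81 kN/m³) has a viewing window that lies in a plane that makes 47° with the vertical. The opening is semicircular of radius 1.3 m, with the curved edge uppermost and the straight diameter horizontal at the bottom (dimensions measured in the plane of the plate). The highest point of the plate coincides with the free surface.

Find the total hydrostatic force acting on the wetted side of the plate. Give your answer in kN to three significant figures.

γ = 0.806 × 9.81 = 7.90686 kN/m³.
The plate makes 47° with the vertical, i.e. θ = 90° − 47° = 43° to the horizontal. Measuring y along the incline from the free-surface line, vertical depth h = y·sinθ with sinθ = 0.681998.
The centroid lies 4r/(3π) = 0.551737 m above the diameter, so r − 4r/(3π) = 1.3 − 0.551737 = 0.748263 m below the topmost point, so y_c = 0.748263 m and h_c = 0.748263 × 0.681998 = 0.510314 m.
A = πr²/2 = π × 1.3²/2 = 2.65465 m².
Resultant F = γ·h_c·A = 7.90686 × 0.510314 × 2.65465 = 10.7115 kN.

F ≈ 10.7 kN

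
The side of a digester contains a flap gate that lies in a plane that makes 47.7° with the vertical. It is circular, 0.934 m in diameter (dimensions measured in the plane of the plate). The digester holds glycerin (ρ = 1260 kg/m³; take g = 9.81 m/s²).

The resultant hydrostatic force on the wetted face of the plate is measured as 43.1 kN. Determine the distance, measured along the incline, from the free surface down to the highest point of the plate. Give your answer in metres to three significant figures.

γ = ρg = 1260 × 9.81 / 1000 = 12.3606 kN/m³.
A = π(0.467)² = 0.685147 m².
From F = γ·h_c·A, the centroid depth is h_c = 43.1/(12.3606 × 0.685147) = 5.08925 m.
The plate makes 47.7° with the vertical, i.e. θ = 90° − 47.7° = 42.3° to the horizontal. Measuring y along the incline from the free-surface line, vertical depth h = y·sinθ with sinθ = 0.673013.
Along the incline, y_c = h_c/sinθ = 5.08925/0.673013 = 7.56189 m.
The centroid is at the centre, 0.467 m below the top of the plate, so the highest point sits at y_top = 7.56189 − 0.467 = 7.09489 m along the incline.

y_top ≈ 7.09 m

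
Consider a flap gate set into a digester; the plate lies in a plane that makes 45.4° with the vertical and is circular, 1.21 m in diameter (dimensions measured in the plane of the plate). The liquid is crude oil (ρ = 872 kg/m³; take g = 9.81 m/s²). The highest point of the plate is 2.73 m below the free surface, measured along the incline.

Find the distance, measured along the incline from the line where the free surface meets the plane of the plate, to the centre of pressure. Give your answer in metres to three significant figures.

y_p = 3.36 m

γ = ρg = 872 × 9.81 / 1000 = 8.55432 kN/m³.
The plate makes 45.4° with the vertical, i.e. θ = 90° − 45.4° = 44.6° to the horizontal. Measuring y along the incline from the free-surface line, vertical depth h = y·sinθ with sinθ = 0.702153.
The centroid is at the centre, 0.605 m below the top of the plate, so y_c = 2.73 + 0.605 = 3.335 m and h_c = 3.335 × 0.702153 = 2.34168 m.
A = π(0.605)² = 1.1499 m².
Resultant F = γ·h_c·A = 8.55432 × 2.34168 × 1.1499 = 23.0342 kN.
I_c = πr⁴/4 = π × 0.605⁴/4 = 0.105223 m⁴.
Centre of pressure: y_p = y_c + I_c/(y_c·A) = 3.335 + 0.105223/(3.335 × 1.1499) = 3.335 + 0.0274381 = 3.36244 m along the plane.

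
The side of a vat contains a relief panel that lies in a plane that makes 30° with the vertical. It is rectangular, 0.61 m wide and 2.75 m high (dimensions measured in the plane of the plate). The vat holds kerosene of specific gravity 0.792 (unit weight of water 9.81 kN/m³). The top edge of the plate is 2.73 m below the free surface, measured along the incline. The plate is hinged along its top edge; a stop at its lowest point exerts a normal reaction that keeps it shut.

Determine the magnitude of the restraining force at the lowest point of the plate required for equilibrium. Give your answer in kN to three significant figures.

P ≈ 25.8 kN

γ = 0.792 × 9.81 = 7.76952 kN/m³.
The plate makes 30° with the vertical, i.e. θ = 90° − 30° = 60° to the horizontal. Measuring y along the incline from the free-surface line, vertical depth h = y·sinθ with sinθ = 0.866025.
The centroid lies 2.75/2 = 1.375 m below the top edge, so y_c = 2.73 + 1.375 = 4.105 m and h_c = 4.105 × 0.866025 = 3.55503 m.
A = 0.61 × 2.75 = 1.6775 m².
Resultant F = γ·h_c·A = 7.76952 × 3.55503 × 1.6775 = 46.334 kN.
I_c = b·h³/12 = 0.61 × 2.75³/12 = 1.05717 m⁴.
Centre of pressure: y_p = y_c + I_c/(y_c·A) = 4.105 + 1.05717/(4.105 × 1.6775) = 4.105 + 0.153521 = 4.25852 m along the plane.
The resultant acts 1.375 + 0.153521 = 1.52852 m (along the plate) below the hinge at the top edge, so the moment about the hinge is M = F × 1.52852 = 46.334 × 1.52852 = 70.8224 kN·m.
A normal force at the bottom, 2.75 m from the hinge, must supply this moment: P = 70.8224/2.75 = 25.7536 kN.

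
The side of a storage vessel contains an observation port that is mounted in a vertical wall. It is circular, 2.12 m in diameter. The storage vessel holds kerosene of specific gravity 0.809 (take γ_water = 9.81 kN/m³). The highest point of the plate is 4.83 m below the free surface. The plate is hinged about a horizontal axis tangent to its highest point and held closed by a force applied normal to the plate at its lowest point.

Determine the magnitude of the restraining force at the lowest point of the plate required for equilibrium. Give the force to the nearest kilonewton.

γ = 0.809 × 9.81 = 7.93629 kN/m³.
The centroid is at the centre, 1.06 m below the top of the plate, so the centroid depth is h_c = 4.83 + 1.06 = 5.89 m.
A = π(1.06)² = 3.52989 m².
Resultant F = γ·h_c·A = 7.93629 × 5.89 × 3.52989 = 165.004 kN.
I_c = πr⁴/4 = π × 1.06⁴/4 = 0.991547 m⁴.
Centre of pressure: y_p = y_c + I_c/(y_c·A) = 5.89 + 0.991547/(5.89 × 3.52989) = 5.89 + 0.047691 = 5.93769 m along the plane.
The resultant acts 1.06 + 0.047691 = 1.10769 m (along the plate) below the hinge at the top edge, so the moment about the hinge is M = F × 1.10769 = 165.004 × 1.10769 = 182.773 kN·m.
A normal force at the bottom, 2.12 m from the hinge, must supply this moment: P = 182.773/2.12 = 86.2137 kN.

P ≈ 86 kN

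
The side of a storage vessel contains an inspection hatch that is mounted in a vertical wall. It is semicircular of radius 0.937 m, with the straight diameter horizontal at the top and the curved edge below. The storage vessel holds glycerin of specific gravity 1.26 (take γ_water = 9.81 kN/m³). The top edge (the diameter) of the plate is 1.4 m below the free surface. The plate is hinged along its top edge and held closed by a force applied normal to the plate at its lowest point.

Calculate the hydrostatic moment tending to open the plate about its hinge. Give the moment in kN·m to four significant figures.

γ = 1.26 × 9.81 = 12.3606 kN/m³.
The centroid of a semicircle lies 4r/(3π) = 0.397675 m from the diameter, here below the top edge, so the centroid depth is h_c = 1.4 + 0.397675 = 1.79767 m.
A = πr²/2 = π × 0.937²/2 = 1.37911 m².
Resultant F = γ·h_c·A = 12.3606 × 1.79767 × 1.37911 = 30.6442 kN.
I_c = (π/8 − 8/(9π))·r⁴ = 0.109757 × 0.937⁴ = 0.0846039 m⁴.
Centre of pressure: y_p = y_c + I_c/(y_c·A) = 1.79767 + 0.0846039/(1.79767 × 1.37911) = 1.79767 + 0.0341257 = 1.8318 m along the plane.
The resultant acts 0.397675 + 0.0341257 = 0.431801 m (along the plate) below the hinge at the top edge, so the moment about the hinge is M = F × 0.431801 = 30.6442 × 0.431801 = 13.2322 kN·m.

M ≈ 13.23 kN·m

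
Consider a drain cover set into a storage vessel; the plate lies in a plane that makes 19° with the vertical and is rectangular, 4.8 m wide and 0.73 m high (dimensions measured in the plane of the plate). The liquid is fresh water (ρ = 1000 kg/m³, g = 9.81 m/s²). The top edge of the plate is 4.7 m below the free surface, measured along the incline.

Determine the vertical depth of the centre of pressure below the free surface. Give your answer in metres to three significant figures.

h_p = 4.80 m

γ = ρg = 1000 × 9.81 = 9810 N/m³ = 9.81 kN/m³.
The plate makes 19° with the vertical, i.e. θ = 90° − 19° = 71° to the horizontal. Measuring y along the incline from the free-surface line, vertical depth h = y·sinθ with sinθ = 0.945519.
The centroid lies 0.73/2 = 0.365 m below the top edge, so y_c = 4.7 + 0.365 = 5.065 m and h_c = 5.065 × 0.945519 = 4.78905 m.
A = 4.8 × 0.73 = 3.504 m².
Resultant F = γ·h_c·A = 9.81 × 4.78905 × 3.504 = 164.62 kN.
I_c = b·h³/12 = 4.8 × 0.73³/12 = 0.155607 m⁴.
Centre of pressure: y_p = y_c + I_c/(y_c·A) = 5.065 + 0.155607/(5.065 × 3.504) = 5.065 + 0.0087677 = 5.07377 m along the plane.
Vertically, h_p = y_p·sinθ = 5.07377 × 0.945519 = 4.79735 m.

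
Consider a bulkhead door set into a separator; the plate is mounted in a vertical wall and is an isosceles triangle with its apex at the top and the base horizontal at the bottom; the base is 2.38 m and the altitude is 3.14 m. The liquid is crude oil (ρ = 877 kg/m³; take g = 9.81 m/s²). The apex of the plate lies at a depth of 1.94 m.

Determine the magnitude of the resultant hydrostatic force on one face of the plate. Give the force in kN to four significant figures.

γ = ρg = 877 × 9.81 / 1000 = 8.60337 kN/m³.
With the apex up, the centroid sits 2h/3 = 2 × 3.14/3 = 2.09333 m below the apex, so the centroid depth is h_c = 1.94 + 2.09333 = 4.03333 m.
A = ½ × 2.38 × 3.14 = 3.7366 m².
Resultant F = γ·h_c·A = 8.60337 × 4.03333 × 3.7366 = 129.661 kN.

F ≈ 129.7 kN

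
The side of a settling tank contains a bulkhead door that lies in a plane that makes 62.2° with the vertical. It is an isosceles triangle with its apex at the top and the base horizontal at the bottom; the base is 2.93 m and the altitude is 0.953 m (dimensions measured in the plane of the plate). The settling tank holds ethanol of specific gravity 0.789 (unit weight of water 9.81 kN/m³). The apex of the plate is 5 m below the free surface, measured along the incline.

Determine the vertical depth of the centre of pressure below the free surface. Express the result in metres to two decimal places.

γ = 0.789 × 9.81 = 7.74009 kN/m³.
The plate makes 62.2° with the vertical, i.e. θ = 90° − 62.2° = 27.8° to the horizontal. Measuring y along the incline from the free-surface line, vertical depth h = y·sinθ with sinθ = 0.466387.
With the apex up, the centroid sits 2h/3 = 2 × 0.953/3 = 0.635333 m below the apex, so y_c = 5 + 0.635333 = 5.63533 m and h_c = 5.63533 × 0.466387 = 2.62824 m.
A = ½ × 2.93 × 0.953 = 1.39614 m².
Resultant F = γ·h_c·A = 7.74009 × 2.62824 × 1.39614 = 28.4014 kN.
I_c = b·h³/36 = 2.93 × 0.953³/36 = 0.070444 m⁴.
Centre of pressure: y_p = y_c + I_c/(y_c·A) = 5.63533 + 0.070444/(5.63533 × 1.39614) = 5.63533 + 0.00895356 = 5.64428 m along the plane.
Vertically, h_p = y_p·sinθ = 5.64428 × 0.466387 = 2.63242 m.

h_p = 2.63 m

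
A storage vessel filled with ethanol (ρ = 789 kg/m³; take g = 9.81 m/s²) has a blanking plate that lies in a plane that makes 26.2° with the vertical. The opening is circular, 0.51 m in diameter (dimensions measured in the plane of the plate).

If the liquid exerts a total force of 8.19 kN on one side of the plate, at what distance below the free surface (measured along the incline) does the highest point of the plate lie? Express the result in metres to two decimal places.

γ = ρg = 789 × 9.81 / 1000 = 7.74009 kN/m³.
A = π(0.255)² = 0.204282 m².
From F = γ·h_c·A, the centroid depth is h_c = 8.19/(7.74009 × 0.204282) = 5.17974 m.
The plate makes 26.2° with the vertical, i.e. θ = 90° − 26.2° = 63.8° to the horizontal. Measuring y along the incline from the free-surface line, vertical depth h = y·sinθ with sinθ = 0.897258.
Along the incline, y_c = h_c/sinθ = 5.17974/0.897258 = 5.77285 m.
The centroid is at the centre, 0.255 m below the top of the plate, so the highest point sits at y_top = 5.77285 − 0.255 = 5.51785 m along the incline.

y_top ≈ 5.52 m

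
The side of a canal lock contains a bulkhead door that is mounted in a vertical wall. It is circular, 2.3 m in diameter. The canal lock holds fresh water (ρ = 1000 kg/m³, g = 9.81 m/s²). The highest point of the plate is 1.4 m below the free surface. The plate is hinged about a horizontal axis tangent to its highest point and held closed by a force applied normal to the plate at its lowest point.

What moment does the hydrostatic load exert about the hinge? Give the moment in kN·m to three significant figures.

γ = ρg = 1000 × 9.81 = 9810 N/m³ = 9.81 kN/m³.
The centroid is at the centre, 1.15 m below the top of the plate, so the centroid depth is h_c = 1.4 + 1.15 = 2.55 m.
A = π(1.15)² = 4.15476 m².
Resultant F = γ·h_c·A = 9.81 × 2.55 × 4.15476 = 103.933 kN.
I_c = πr⁴/4 = π × 1.15⁴/4 = 1.37367 m⁴.
Centre of pressure: y_p = y_c + I_c/(y_c·A) = 2.55 + 1.37367/(2.55 × 4.15476) = 2.55 + 0.129657 = 2.67966 m along the plane.
The resultant acts 1.15 + 0.129657 = 1.27966 m (along the plate) below the hinge at the top edge, so the moment about the hinge is M = F × 1.27966 = 103.933 × 1.27966 = 132.999 kN·m.

M ≈ 133 kN·m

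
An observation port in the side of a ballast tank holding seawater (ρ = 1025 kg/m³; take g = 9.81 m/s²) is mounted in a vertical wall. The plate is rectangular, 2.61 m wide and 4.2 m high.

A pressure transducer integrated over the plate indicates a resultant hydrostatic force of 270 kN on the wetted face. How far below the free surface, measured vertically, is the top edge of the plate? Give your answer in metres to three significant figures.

d_top ≈ 0.350 m

γ = ρg = 1025 × 9.81 / 1000 = 10.05525 kN/m³.
A = 2.61 × 4.2 = 10.962 m².
From F = γ·h_c·A, the centroid depth is h_c = 270/(10.05525 × 10.962) = 2.44952 m.
The centroid lies 4.2/2 = 2.1 m below the top edge, so the top edge sits at h_top = 2.44952 − 2.1 = 0.34952 m below the surface.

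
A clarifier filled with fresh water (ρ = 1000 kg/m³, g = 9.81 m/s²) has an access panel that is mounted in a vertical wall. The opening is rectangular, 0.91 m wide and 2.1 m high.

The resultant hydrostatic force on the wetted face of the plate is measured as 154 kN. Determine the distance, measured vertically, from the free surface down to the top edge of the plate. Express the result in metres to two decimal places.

γ = ρg = 1000 × 9.81 = 9810 N/m³ = 9.81 kN/m³.
A = 0.91 × 2.1 = 1.911 m².
From F = γ·h_c·A, the centroid depth is h_c = 154/(9.81 × 1.911) = 8.21469 m.
The centroid lies 2.1/2 = 1.05 m below the top edge, so the top edge sits at h_top = 8.21469 − 1.05 = 7.16469 m below the surface.

d_top ≈ 7.16 m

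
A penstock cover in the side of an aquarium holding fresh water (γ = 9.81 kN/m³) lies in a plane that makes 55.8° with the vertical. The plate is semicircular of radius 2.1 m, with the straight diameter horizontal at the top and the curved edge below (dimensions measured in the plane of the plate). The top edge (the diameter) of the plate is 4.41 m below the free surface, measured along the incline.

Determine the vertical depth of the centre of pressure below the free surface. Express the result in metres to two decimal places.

γ = 9.81 kN/m³.
The plate makes 55.8° with the vertical, i.e. θ = 90° − 55.8° = 34.2° to the horizontal. Measuring y along the incline from the free-surface line, vertical depth h = y·sinθ with sinθ = 0.562083.
The centroid of a semicircle lies 4r/(3π) = 0.891268 m from the diameter, here below the top edge, so y_c = 4.41 + 0.891268 = 5.30127 m and h_c = 5.30127 × 0.562083 = 2.97975 m.
A = πr²/2 = π × 2.1²/2 = 6.92721 m².
Resultant F = γ·h_c·A = 9.81 × 2.97975 × 6.92721 = 202.492 kN.
I_c = (π/8 − 8/(9π))·r⁴ = 0.109757 × 2.1⁴ = 2.13457 m⁴.
Centre of pressure: y_p = y_c + I_c/(y_c·A) = 5.30127 + 2.13457/(5.30127 × 6.92721) = 5.30127 + 0.0581262 = 5.3594 m along the plane.
Vertically, h_p = y_p·sinθ = 5.3594 × 0.562083 = 3.01243 m.

h_p = 3.01 m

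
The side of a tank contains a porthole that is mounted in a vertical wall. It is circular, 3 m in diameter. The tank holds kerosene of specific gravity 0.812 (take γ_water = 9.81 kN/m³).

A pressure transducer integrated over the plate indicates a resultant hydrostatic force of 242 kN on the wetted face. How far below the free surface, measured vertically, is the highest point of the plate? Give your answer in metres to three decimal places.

d_top ≈ 2.798 m

γ = 0.812 × 9.81 = 7.96572 kN/m³.
A = π(1.5)² = 7.06858 m².
From F = γ·h_c·A, the centroid depth is h_c = 242/(7.96572 × 7.06858) = 4.29792 m.
The centroid is at the centre, 1.5 m below the top of the plate, so the highest point sits at h_top = 4.29792 − 1.5 = 2.79792 m below the surface.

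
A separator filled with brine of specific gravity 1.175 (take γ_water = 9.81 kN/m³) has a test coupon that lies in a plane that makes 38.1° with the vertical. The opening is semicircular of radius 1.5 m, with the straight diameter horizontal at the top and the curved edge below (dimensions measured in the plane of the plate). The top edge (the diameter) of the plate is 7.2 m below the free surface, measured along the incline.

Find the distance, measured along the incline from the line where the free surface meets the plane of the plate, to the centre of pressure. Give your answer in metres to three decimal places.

y_p = 7.857 m

γ = 1.175 × 9.81 = 11.52675 kN/m³.
The plate makes 38.1° with the vertical, i.e. θ = 90° − 38.1° = 51.9° to the horizontal. Measuring y along the incline from the free-surface line, vertical depth h = y·sinθ with sinθ = 0.786935.
The centroid of a semicircle lies 4r/(3π) = 0.63662 m from the diameter, here below the top edge, so y_c = 7.2 + 0.63662 = 7.83662 m and h_c = 7.83662 × 0.786935 = 6.16691 m.
A = πr²/2 = π × 1.5²/2 = 3.53429 m².
Resultant F = γ·h_c·A = 11.52675 × 6.16691 × 3.53429 = 251.233 kN.
I_c = (π/8 − 8/(9π))·r⁴ = 0.109757 × 1.5⁴ = 0.555645 m⁴.
Centre of pressure: y_p = y_c + I_c/(y_c·A) = 7.83662 + 0.555645/(7.83662 × 3.53429) = 7.83662 + 0.0200616 = 7.85668 m along the plane.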